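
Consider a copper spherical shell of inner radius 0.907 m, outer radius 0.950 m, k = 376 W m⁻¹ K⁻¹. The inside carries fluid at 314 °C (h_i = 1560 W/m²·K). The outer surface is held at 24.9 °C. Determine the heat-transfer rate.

Resistance network (inner→outer):
  R_conv,in = 1/(4πr²h) = 1/(4π·0.907²·1560) = 6.201×10^-5 K/W
  R_copper = (1/0.907 − 1/0.950)/(4πk) = 0.04990/(4π·376) = 1.056×10^-5 K/W
ΣR = 6.201×10^-5 + 1.056×10^-5 = 7.257×10^-5 K/W
Q = ΔT/ΣR = (314 °C − 24.9 °C)/7.257×10^-5 = 3.98×10^6 W

Q = 3.98×10^6 W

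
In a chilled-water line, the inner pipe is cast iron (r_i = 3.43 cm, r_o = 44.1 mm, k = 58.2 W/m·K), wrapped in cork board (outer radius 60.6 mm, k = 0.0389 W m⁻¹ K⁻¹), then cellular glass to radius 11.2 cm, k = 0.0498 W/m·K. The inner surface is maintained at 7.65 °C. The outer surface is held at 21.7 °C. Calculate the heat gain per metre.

Q' = 4.30 W/m

Series thermal resistances, inner to outer:
  R'_cast iron = ln(0.0441/0.0343)/(2πk) = 0.2513/(2π·58.2) = 6.872×10^-4 m·K/W
  R'_cork board = ln(0.0606/0.0441)/(2πk) = 0.3178/(2π·0.0389) = 1.300 m·K/W
  R'_cellular glass = ln(0.112/0.0606)/(2πk) = 0.6142/(2π·0.0498) = 1.963 m·K/W
ΣR = 6.872×10^-4 + 1.300 + 1.963 = 3.264 m·K/W
Q' = ΔT/ΣR = (7.65 °C − 21.7 °C)/3.264 = -4.30 W/m
(Negative Q' ⇒ heat flows inward; heat gain = 4.30 W/m.)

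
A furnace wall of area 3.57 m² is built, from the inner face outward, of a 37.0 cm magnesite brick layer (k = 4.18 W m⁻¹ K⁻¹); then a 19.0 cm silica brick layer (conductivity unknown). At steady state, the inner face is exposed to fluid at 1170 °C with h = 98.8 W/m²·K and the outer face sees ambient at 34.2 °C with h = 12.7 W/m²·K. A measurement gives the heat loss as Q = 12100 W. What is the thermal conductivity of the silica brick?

ΣR = ΔT/Q = |1170 − 34.2|/12100 = 0.09387 K/W
Known resistances:
  R_conv,in = 1/(hA) = 1/(98.8·3.57) = 0.002835 K/W
  R_magnesite brick = L/(kA) = 0.370/(4.18·3.57) = 0.02479 K/W
  R_conv,out = 1/(hA) = 1/(12.7·3.57) = 0.02206 K/W
R_silica brick = ΣR − ΣR_known = 0.09387 − 0.04968 = 0.04419 K/W
L/(kA) = 0.04419 ⇒ k = 0.190/(0.04419·3.57) = 1.20 W/m·K

k = 1.20 W/m·K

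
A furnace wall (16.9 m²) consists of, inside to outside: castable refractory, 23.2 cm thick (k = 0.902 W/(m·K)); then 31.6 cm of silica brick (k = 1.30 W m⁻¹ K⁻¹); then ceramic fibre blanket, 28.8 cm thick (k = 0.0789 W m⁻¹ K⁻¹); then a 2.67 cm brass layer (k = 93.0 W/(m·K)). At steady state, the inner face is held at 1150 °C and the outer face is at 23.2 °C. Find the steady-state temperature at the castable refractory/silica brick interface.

Resistance network (inner→outer):
  R_castable refractory = L/(kA) = 0.232/(0.902·16.9) = 0.01522 K/W
  R_silica brick = L/(kA) = 0.316/(1.30·16.9) = 0.01438 K/W
  R_ceramic fibre blanket = L/(kA) = 0.288/(0.0789·16.9) = 0.2160 K/W
  R_brass = L/(kA) = 0.0267/(93.0·16.9) = 1.699×10^-5 K/W
ΣR = 0.01522 + 0.01438 + 0.2160 + 1.699×10^-5 = 0.2456 K/W
Q = ΔT/ΣR = (1150 °C − 23.2 °C)/0.2456 = 4588 W
From the inner boundary to the castable refractory/silica brick interface, ΣR_partial = 0.01522 K/W.
T_interface = T_in − Q·ΣR_partial = 1150 °C − (4588)(0.01522) = 1080 °C

T = 1080 °C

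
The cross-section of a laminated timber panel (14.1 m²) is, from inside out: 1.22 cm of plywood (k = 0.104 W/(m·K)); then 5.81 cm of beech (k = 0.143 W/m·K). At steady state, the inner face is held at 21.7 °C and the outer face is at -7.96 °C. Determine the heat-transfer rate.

Resistance network (inner→outer):
  R_plywood = L/(kA) = 0.0122/(0.104·14.1) = 0.008320 K/W
  R_beech = L/(kA) = 0.0581/(0.143·14.1) = 0.02882 K/W
ΣR = 0.008320 + 0.02882 = 0.03714 K/W
Q = ΔT/ΣR = (21.7 °C − -7.96 °C)/0.03714 = 799 W

Q = 799 W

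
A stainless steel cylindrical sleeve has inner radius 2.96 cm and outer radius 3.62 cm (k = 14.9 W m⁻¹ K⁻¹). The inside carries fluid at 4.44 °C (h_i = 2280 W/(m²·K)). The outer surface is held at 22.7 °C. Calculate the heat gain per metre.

Q' = 4.05 kW/m

Treat each layer as a resistance in series:
  R'_conv,in = 1/(2πr h) = 1/(2π·0.0296·2280) = 0.002358 m·K/W
  R'_stainless steel = ln(0.0362/0.0296)/(2πk) = 0.2013/(2π·14.9) = 0.002150 m·K/W
ΣR = 0.002358 + 0.002150 = 0.004508 m·K/W
Q' = ΔT/ΣR = (4.44 °C − 22.7 °C)/0.004508 = -4050 W/m
(Negative Q' ⇒ heat flows inward; heat gain = 4050 W/m.)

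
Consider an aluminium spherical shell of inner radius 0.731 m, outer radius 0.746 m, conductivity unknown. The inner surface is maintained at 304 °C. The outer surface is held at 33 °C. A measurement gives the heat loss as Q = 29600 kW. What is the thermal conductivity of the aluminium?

k = 239 W/m·K

ΣR = ΔT/Q = |304 − 33|/2.96×10^7 = 9.155×10^-6 K/W
(1/r₁−1/r₂)/(4πk) = 9.155×10^-6 ⇒ k = 0.02751/(4π·9.155×10^-6) = 239 W/m·K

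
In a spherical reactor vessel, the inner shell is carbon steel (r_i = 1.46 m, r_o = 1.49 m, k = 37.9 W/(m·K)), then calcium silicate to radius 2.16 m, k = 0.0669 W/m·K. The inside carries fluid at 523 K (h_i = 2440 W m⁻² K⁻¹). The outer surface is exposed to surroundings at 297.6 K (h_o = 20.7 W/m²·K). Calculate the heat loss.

Q = 907 W

Treat each layer as a resistance in series:
  R_conv,in = 1/(4πr²h) = 1/(4π·1.46²·2440) = 1.530×10^-5 K/W
  R_carbon steel = (1/1.46 − 1/1.49)/(4πk) = 0.01379/(4π·37.9) = 2.896×10^-5 K/W
  R_calcium silicate = (1/1.49 − 1/2.16)/(4πk) = 0.2082/(4π·0.0669) = 0.2476 K/W
  R_conv,out = 1/(4πr²h) = 1/(4π·2.16²·20.7) = 8.240×10^-4 K/W
ΣR = 1.530×10^-5 + 2.896×10^-5 + 0.2476 + 8.240×10^-4 = 0.2485 K/W
Q = ΔT/ΣR = (523 K − 297.6 K)/0.2485 = 907 W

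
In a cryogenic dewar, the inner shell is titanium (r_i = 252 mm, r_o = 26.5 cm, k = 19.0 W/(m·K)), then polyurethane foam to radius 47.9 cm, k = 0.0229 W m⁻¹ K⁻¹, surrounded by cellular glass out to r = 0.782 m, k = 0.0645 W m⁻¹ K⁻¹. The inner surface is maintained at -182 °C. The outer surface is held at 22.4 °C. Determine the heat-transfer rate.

Resistance network (inner→outer):
  R_titanium = (1/0.252 − 1/0.265)/(4πk) = 0.1947/(4π·19.0) = 8.153×10^-4 K/W
  R_polyurethane foam = (1/0.265 − 1/0.479)/(4πk) = 1.686/(4π·0.0229) = 5.859 K/W
  R_cellular glass = (1/0.479 − 1/0.782)/(4πk) = 0.8089/(4π·0.0645) = 0.9980 K/W
ΣR = 8.153×10^-4 + 5.859 + 0.9980 = 6.858 K/W
Q = ΔT/ΣR = (-182 °C − 22.4 °C)/6.858 = -29.8 W
(Negative Q ⇒ heat flows inward; heat gain = 29.8 W.)

Q = 29.8 W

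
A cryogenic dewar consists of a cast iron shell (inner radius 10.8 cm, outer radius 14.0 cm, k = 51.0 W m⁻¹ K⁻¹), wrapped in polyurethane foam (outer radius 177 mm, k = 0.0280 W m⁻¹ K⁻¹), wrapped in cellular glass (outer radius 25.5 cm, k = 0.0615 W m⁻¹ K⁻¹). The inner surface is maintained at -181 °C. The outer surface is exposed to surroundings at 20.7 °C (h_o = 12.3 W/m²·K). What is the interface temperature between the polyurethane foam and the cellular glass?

T = -50.9 °C

Series thermal resistances, inner to outer:
  R_cast iron = (1/0.108 − 1/0.140)/(4πk) = 2.116/(4π·51.0) = 0.003302 K/W
  R_polyurethane foam = (1/0.140 − 1/0.177)/(4πk) = 1.493/(4π·0.0280) = 4.244 K/W
  R_cellular glass = (1/0.177 − 1/0.255)/(4πk) = 1.728/(4π·0.0615) = 2.236 K/W
  R_conv,out = 1/(4πr²h) = 1/(4π·0.255²·12.3) = 0.09950 K/W
ΣR = 0.003302 + 4.244 + 2.236 + 0.09950 = 6.583 K/W
Q = ΔT/ΣR = (-181 °C − 20.7 °C)/6.583 = -30.64 W
From the inner boundary to the polyurethane foam/cellular glass interface, ΣR_partial = 4.247 K/W.
T_interface = T_in − Q·ΣR_partial = -181 °C − (-30.64)(4.247) = -50.9 °C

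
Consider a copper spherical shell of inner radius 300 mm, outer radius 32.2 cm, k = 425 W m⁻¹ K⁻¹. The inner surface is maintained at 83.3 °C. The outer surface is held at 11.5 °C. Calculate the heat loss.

Q = 1680 kW

Q = 4πk·ΔT/(1/r₁ − 1/r₂) = 4π × 425 × 71.8 / (1/0.300 − 1/0.322) = 1.68×10^6 W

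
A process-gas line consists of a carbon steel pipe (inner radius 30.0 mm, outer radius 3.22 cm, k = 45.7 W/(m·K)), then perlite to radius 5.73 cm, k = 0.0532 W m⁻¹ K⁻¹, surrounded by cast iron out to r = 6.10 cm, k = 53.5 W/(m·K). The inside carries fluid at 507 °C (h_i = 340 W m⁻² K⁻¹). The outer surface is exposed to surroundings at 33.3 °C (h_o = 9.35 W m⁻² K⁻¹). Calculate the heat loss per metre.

Q' = 235 W/m

Series thermal resistances, inner to outer:
  R'_conv,in = 1/(2πr h) = 1/(2π·0.0300·340) = 0.01560 m·K/W
  R'_carbon steel = ln(0.0322/0.0300)/(2πk) = 0.07077/(2π·45.7) = 2.465×10^-4 m·K/W
  R'_perlite = ln(0.0573/0.0322)/(2πk) = 0.5763/(2π·0.0532) = 1.724 m·K/W
  R'_cast iron = ln(0.0610/0.0573)/(2πk) = 0.06257/(2π·53.5) = 1.861×10^-4 m·K/W
  R'_conv,out = 1/(2πr h) = 1/(2π·0.0610·9.35) = 0.2790 m·K/W
ΣR = 0.01560 + 2.465×10^-4 + 1.724 + 1.861×10^-4 + 0.2790 = 2.019 m·K/W
Q' = ΔT/ΣR = (507 °C − 33.3 °C)/2.019 = 235 W/m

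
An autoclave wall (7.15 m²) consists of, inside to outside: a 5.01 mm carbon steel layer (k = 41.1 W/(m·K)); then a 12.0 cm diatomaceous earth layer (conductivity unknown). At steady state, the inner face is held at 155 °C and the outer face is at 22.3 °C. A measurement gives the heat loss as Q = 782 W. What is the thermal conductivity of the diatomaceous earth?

ΣR = ΔT/Q = |155 − 22.3|/782 = 0.1697 K/W
Known resistances:
  R_carbon steel = L/(kA) = 0.00501/(41.1·7.15) = 1.705×10^-5 K/W
R_diatomaceous earth = ΣR − ΣR_known = 0.1697 − 1.705×10^-5 = 0.1697 K/W
L/(kA) = 0.1697 ⇒ k = 0.120/(0.1697·7.15) = 0.0989 W/m·K

k = 0.0989 W/m·K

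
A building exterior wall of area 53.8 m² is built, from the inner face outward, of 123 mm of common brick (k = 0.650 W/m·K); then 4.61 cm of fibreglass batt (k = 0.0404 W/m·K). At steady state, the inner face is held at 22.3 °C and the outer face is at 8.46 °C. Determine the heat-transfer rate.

Resistance network (inner→outer):
  R_common brick = L/(kA) = 0.123/(0.650·53.8) = 0.003517 K/W
  R_fibreglass batt = L/(kA) = 0.0461/(0.0404·53.8) = 0.02121 K/W
ΣR = 0.003517 + 0.02121 = 0.02473 K/W
Q = ΔT/ΣR = (22.3 °C − 8.46 °C)/0.02473 = 560 W

Q = 560 W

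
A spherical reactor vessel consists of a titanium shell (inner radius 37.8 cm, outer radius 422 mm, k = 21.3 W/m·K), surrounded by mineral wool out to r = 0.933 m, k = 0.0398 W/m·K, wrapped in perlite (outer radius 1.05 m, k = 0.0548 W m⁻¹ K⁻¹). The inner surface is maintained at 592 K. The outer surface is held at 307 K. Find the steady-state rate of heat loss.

Q = 103 W

Resistance network (inner→outer):
  R_titanium = (1/0.378 − 1/0.422)/(4πk) = 0.2758/(4π·21.3) = 0.001031 K/W
  R_mineral wool = (1/0.422 − 1/0.933)/(4πk) = 1.298/(4π·0.0398) = 2.595 K/W
  R_perlite = (1/0.933 − 1/1.05)/(4πk) = 0.1194/(4π·0.0548) = 0.1734 K/W
ΣR = 0.001031 + 2.595 + 0.1734 = 2.769 K/W
Q = ΔT/ΣR = (592 K − 307 K)/2.769 = 103 W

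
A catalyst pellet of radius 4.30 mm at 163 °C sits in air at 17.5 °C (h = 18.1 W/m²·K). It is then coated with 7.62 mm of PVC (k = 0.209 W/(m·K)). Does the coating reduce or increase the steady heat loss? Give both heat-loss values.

Critical radius for a sphere: r_cr = 2k/h = 0.0231 m = 2.31 cm.
Outer radius after coating: r₂ = 0.00430 + 0.00762 = 0.01192 m.
Since r₁ < r_cr and r₂ ≤ r_cr, the coating moves toward the maximum at r_cr — heat loss rises.
Bare: R = 1/(4πr₁²h) = 237.8 K/W; Q = 145.5/237.8 = 0.612 W.
Coated: R = R_cond + R_conv = 87.55 K/W; Q = 145.5/87.55 = 1.66 W.

increases: 0.612 → 1.66 W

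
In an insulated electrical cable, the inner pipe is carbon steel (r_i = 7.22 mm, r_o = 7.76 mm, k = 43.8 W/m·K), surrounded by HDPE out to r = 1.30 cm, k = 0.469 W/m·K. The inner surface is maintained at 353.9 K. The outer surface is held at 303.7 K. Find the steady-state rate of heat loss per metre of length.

Q' = 286 W/m

Resistance network (inner→outer):
  R'_carbon steel = ln(0.00776/0.00722)/(2πk) = 0.07213/(2π·43.8) = 2.621×10^-4 m·K/W
  R'_HDPE = ln(0.0130/0.00776)/(2πk) = 0.5160/(2π·0.469) = 0.1751 m·K/W
ΣR = 2.621×10^-4 + 0.1751 = 0.1754 m·K/W
Q' = ΔT/ΣR = (353.9 K − 303.7 K)/0.1754 = 286 W/m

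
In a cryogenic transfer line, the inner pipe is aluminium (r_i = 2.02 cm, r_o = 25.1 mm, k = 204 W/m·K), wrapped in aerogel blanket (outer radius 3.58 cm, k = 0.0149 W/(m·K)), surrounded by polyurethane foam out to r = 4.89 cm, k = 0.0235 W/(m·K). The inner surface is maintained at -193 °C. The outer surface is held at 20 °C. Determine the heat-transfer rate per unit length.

Resistance network (inner→outer):
  R'_aluminium = ln(0.0251/0.0202)/(2πk) = 0.2172/(2π·204) = 1.694×10^-4 m·K/W
  R'_aerogel blanket = ln(0.0358/0.0251)/(2πk) = 0.3551/(2π·0.0149) = 3.793 m·K/W
  R'_polyurethane foam = ln(0.0489/0.0358)/(2πk) = 0.3118/(2π·0.0235) = 2.112 m·K/W
ΣR = 1.694×10^-4 + 3.793 + 2.112 = 5.905 m·K/W
Q' = ΔT/ΣR = (-193 °C − 20 °C)/5.905 = -36.1 W/m
(Negative Q' ⇒ heat flows inward; heat gain = 36.1 W/m.)

Q' = 36.1 W/m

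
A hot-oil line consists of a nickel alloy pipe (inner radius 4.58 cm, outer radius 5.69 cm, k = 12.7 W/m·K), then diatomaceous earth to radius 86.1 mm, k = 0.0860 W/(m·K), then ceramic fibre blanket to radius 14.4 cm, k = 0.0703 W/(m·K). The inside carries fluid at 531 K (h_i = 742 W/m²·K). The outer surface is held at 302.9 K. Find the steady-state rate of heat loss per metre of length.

Treat each layer as a resistance in series:
  R'_conv,in = 1/(2πr h) = 1/(2π·0.0458·742) = 0.004683 m·K/W
  R'_nickel alloy = ln(0.0569/0.0458)/(2πk) = 0.2170/(2π·12.7) = 0.002720 m·K/W
  R'_diatomaceous earth = ln(0.0861/0.0569)/(2πk) = 0.4142/(2π·0.0860) = 0.7666 m·K/W
  R'_ceramic fibre blanket = ln(0.144/0.0861)/(2πk) = 0.5143/(2π·0.0703) = 1.164 m·K/W
ΣR = 0.004683 + 0.002720 + 0.7666 + 1.164 = 1.938 m·K/W
Q' = ΔT/ΣR = (531 K − 302.9 K)/1.938 = 118 W/m

Q' = 118 W/m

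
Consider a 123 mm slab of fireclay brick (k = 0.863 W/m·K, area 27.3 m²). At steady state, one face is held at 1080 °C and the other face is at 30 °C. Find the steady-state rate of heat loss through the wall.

Q = 201 kW

Q = kA·ΔT/L = 0.863 × 27.3 × |1080 °C − 30 °C| / 0.123 = 2.01×10^5 W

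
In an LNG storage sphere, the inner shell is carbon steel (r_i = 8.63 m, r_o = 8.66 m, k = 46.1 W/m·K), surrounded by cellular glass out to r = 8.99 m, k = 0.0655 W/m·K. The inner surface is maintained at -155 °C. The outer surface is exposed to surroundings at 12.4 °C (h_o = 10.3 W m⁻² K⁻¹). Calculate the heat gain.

Resistance network (inner→outer):
  R_carbon steel = (1/8.63 − 1/8.66)/(4πk) = 4.014×10^-4/(4π·46.1) = 6.929×10^-7 K/W
  R_cellular glass = (1/8.66 − 1/8.99)/(4πk) = 0.004239/(4π·0.0655) = 0.005150 K/W
  R_conv,out = 1/(4πr²h) = 1/(4π·8.99²·10.3) = 9.559×10^-5 K/W
ΣR = 6.929×10^-7 + 0.005150 + 9.559×10^-5 = 0.005246 K/W
Q = ΔT/ΣR = (-155 °C − 12.4 °C)/0.005246 = -31900 W
(Negative Q ⇒ heat flows inward; heat gain = 31900 W.)

Q = 31.9 kW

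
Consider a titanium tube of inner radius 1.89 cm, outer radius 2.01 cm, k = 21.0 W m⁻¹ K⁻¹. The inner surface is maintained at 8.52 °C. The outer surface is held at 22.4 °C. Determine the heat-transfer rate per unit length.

Q' = 29.8 kW/m

Q' = 2πk·ΔT/ln(r₂/r₁) = 2π × 21.0 × 13.88 / ln(0.0201/0.0189) = 29800 W/m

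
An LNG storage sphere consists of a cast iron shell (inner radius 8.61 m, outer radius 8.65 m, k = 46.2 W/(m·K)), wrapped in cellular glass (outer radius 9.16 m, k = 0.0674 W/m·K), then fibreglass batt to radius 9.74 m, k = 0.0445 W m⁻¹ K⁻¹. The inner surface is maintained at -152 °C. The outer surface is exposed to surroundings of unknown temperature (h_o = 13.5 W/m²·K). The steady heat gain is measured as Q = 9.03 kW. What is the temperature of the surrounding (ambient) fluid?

Series resistances:
  R_cast iron = (1/8.61 − 1/8.65)/(4πk) = 5.371×10^-4/(4π·46.2) = 9.251×10^-7 K/W
  R_cellular glass = (1/8.65 − 1/9.16)/(4πk) = 0.006437/(4π·0.0674) = 0.007600 K/W
  R_fibreglass batt = (1/9.16 − 1/9.74)/(4πk) = 0.006501/(4π·0.0445) = 0.01163 K/W
  R_conv,out = 1/(4πr²h) = 1/(4π·9.74²·13.5) = 6.214×10^-5 K/W
ΣR = 0.01929 K/W
ΔT = Q·ΣR = 9030 × 0.01929 = 174.2 K
Heat flows inward, so T_out = T_in + ΔT = -152 + 174.2 = 22.2 °C

T_out = 22.2 °C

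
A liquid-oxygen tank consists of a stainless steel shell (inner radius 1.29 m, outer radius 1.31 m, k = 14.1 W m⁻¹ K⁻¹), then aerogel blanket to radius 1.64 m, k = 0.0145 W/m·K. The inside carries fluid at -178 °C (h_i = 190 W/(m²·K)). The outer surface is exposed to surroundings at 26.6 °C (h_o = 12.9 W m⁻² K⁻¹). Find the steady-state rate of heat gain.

Q = 242 W

Resistance network (inner→outer):
  R_conv,in = 1/(4πr²h) = 1/(4π·1.29²·190) = 2.517×10^-4 K/W
  R_stainless steel = (1/1.29 − 1/1.31)/(4πk) = 0.01184/(4π·14.1) = 6.679×10^-5 K/W
  R_aerogel blanket = (1/1.31 − 1/1.64)/(4πk) = 0.1536/(4π·0.0145) = 0.8430 K/W
  R_conv,out = 1/(4πr²h) = 1/(4π·1.64²·12.9) = 0.002294 K/W
ΣR = 2.517×10^-4 + 6.679×10^-5 + 0.8430 + 0.002294 = 0.8456 K/W
Q = ΔT/ΣR = (-178 °C − 26.6 °C)/0.8456 = -242 W
(Negative Q ⇒ heat flows inward; heat gain = 242 W.)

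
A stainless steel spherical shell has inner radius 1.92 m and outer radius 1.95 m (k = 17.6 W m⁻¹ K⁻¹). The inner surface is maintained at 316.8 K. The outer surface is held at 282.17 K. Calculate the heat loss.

Q = 9.56×10^5 W

Q = 4πk·ΔT/(1/r₁ − 1/r₂) = 4π × 17.6 × 34.63 / (1/1.92 − 1/1.95) = 9.56×10^5 W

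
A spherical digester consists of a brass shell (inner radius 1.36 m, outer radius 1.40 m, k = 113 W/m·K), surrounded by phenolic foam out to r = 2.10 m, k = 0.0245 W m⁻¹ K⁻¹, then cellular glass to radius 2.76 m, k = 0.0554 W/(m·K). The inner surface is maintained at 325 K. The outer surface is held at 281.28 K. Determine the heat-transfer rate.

Q = 46.7 W

Resistance network (inner→outer):
  R_brass = (1/1.36 − 1/1.40)/(4πk) = 0.02101/(4π·113) = 1.479×10^-5 K/W
  R_phenolic foam = (1/1.40 − 1/2.10)/(4πk) = 0.2381/(4π·0.0245) = 0.7733 K/W
  R_cellular glass = (1/2.10 − 1/2.76)/(4πk) = 0.1139/(4π·0.0554) = 0.1636 K/W
ΣR = 1.479×10^-5 + 0.7733 + 0.1636 = 0.9369 K/W
Q = ΔT/ΣR = (325 K − 281.28 K)/0.9369 = 46.7 W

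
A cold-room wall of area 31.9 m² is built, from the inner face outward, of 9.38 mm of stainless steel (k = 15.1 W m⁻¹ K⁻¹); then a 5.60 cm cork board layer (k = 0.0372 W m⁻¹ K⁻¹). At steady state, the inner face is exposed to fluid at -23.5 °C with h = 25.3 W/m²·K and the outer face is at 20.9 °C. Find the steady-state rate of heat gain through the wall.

Q = 916 W

Resistance network (inner→outer):
  R_conv,in = 1/(hA) = 1/(25.3·31.9) = 0.001239 K/W
  R_stainless steel = L/(kA) = 0.00938/(15.1·31.9) = 1.947×10^-5 K/W
  R_cork board = L/(kA) = 0.0560/(0.0372·31.9) = 0.04719 K/W
ΣR = 0.001239 + 1.947×10^-5 + 0.04719 = 0.04845 K/W
Q = ΔT/ΣR = (-23.5 °C − 20.9 °C)/0.04845 = -916 W
(Negative Q ⇒ heat flows inward; heat gain = 916 W.)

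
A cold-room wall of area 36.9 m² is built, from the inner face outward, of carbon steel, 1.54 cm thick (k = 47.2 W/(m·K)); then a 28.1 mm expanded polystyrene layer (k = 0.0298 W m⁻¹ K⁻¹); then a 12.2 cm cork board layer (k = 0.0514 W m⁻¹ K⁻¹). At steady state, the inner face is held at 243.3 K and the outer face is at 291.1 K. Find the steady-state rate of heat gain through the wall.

Q = 532 W

Treat each layer as a resistance in series:
  R_carbon steel = L/(kA) = 0.0154/(47.2·36.9) = 8.842×10^-6 K/W
  R_expanded polystyrene = L/(kA) = 0.0281/(0.0298·36.9) = 0.02555 K/W
  R_cork board = L/(kA) = 0.122/(0.0514·36.9) = 0.06432 K/W
ΣR = 8.842×10^-6 + 0.02555 + 0.06432 = 0.08988 K/W
Q = ΔT/ΣR = (243.3 K − 291.1 K)/0.08988 = -532 W
(Negative Q ⇒ heat flows inward; heat gain = 532 W.)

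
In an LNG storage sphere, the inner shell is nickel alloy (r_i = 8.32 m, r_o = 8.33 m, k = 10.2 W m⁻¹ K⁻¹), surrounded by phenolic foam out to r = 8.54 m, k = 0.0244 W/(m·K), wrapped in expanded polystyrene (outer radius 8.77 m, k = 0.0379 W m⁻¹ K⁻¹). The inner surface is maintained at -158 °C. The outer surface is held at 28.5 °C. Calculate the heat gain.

Treat each layer as a resistance in series:
  R_nickel alloy = (1/8.32 − 1/8.33)/(4πk) = 1.443×10^-4/(4π·10.2) = 1.126×10^-6 K/W
  R_phenolic foam = (1/8.33 − 1/8.54)/(4πk) = 0.002952/(4π·0.0244) = 0.009628 K/W
  R_expanded polystyrene = (1/8.54 − 1/8.77)/(4πk) = 0.003071/(4π·0.0379) = 0.006448 K/W
ΣR = 1.126×10^-6 + 0.009628 + 0.006448 = 0.01608 K/W
Q = ΔT/ΣR = (-158 °C − 28.5 °C)/0.01608 = -11600 W
(Negative Q ⇒ heat flows inward; heat gain = 11600 W.)

Q = 11.6 kW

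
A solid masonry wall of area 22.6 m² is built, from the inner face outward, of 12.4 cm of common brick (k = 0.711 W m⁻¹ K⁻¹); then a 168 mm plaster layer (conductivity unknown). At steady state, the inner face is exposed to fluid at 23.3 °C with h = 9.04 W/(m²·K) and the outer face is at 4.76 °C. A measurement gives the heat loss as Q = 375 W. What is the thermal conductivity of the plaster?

ΣR = ΔT/Q = |23.3 − 4.76|/375 = 0.04944 K/W
Known resistances:
  R_conv,in = 1/(hA) = 1/(9.04·22.6) = 0.004895 K/W
  R_common brick = L/(kA) = 0.124/(0.711·22.6) = 0.007717 K/W
R_plaster = ΣR − ΣR_known = 0.04944 − 0.01261 = 0.03683 K/W
L/(kA) = 0.03683 ⇒ k = 0.168/(0.03683·22.6) = 0.202 W/m·K

k = 0.202 W/m·K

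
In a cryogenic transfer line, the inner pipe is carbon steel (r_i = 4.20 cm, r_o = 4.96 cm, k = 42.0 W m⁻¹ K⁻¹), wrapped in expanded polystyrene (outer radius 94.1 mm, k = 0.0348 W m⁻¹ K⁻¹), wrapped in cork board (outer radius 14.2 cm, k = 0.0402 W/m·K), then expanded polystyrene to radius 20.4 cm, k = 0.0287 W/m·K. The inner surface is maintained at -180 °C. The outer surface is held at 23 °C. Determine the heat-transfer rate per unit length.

Q' = 30.9 W/m

Treat each layer as a resistance in series:
  R'_carbon steel = ln(0.0496/0.0420)/(2πk) = 0.1663/(2π·42.0) = 6.303×10^-4 m·K/W
  R'_expanded polystyrene = ln(0.0941/0.0496)/(2πk) = 0.6404/(2π·0.0348) = 2.929 m·K/W
  R'_cork board = ln(0.142/0.0941)/(2πk) = 0.4115/(2π·0.0402) = 1.629 m·K/W
  R'_expanded polystyrene = ln(0.204/0.142)/(2πk) = 0.3623/(2π·0.0287) = 2.009 m·K/W
ΣR = 6.303×10^-4 + 2.929 + 1.629 + 2.009 = 6.568 m·K/W
Q' = ΔT/ΣR = (-180 °C − 23 °C)/6.568 = -30.9 W/m
(Negative Q' ⇒ heat flows inward; heat gain = 30.9 W/m.)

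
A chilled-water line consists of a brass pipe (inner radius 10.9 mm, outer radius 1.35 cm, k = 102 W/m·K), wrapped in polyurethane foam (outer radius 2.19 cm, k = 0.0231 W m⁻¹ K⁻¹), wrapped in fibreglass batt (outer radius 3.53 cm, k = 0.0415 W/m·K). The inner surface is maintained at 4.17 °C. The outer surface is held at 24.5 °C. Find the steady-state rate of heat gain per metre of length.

Q' = 3.94 W/m

Treat each layer as a resistance in series:
  R'_brass = ln(0.0135/0.0109)/(2πk) = 0.2139/(2π·102) = 3.338×10^-4 m·K/W
  R'_polyurethane foam = ln(0.0219/0.0135)/(2πk) = 0.4838/(2π·0.0231) = 3.333 m·K/W
  R'_fibreglass batt = ln(0.0353/0.0219)/(2πk) = 0.4774/(2π·0.0415) = 1.831 m·K/W
ΣR = 3.338×10^-4 + 3.333 + 1.831 = 5.164 m·K/W
Q' = ΔT/ΣR = (4.17 °C − 24.5 °C)/5.164 = -3.94 W/m
(Negative Q' ⇒ heat flows inward; heat gain = 3.94 W/m.)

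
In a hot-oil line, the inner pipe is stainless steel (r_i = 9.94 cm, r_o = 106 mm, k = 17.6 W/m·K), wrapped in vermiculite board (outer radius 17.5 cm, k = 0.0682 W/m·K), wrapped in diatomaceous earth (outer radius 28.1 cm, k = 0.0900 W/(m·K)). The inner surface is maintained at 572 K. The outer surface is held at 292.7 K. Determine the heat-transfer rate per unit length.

Resistance network (inner→outer):
  R'_stainless steel = ln(0.106/0.0994)/(2πk) = 0.06429/(2π·17.6) = 5.813×10^-4 m·K/W
  R'_vermiculite board = ln(0.175/0.106)/(2πk) = 0.5013/(2π·0.0682) = 1.170 m·K/W
  R'_diatomaceous earth = ln(0.281/0.175)/(2πk) = 0.4736/(2π·0.0900) = 0.8375 m·K/W
ΣR = 5.813×10^-4 + 1.170 + 0.8375 = 2.008 m·K/W
Q' = ΔT/ΣR = (572 K − 292.7 K)/2.008 = 139 W/m

Q' = 139 W/m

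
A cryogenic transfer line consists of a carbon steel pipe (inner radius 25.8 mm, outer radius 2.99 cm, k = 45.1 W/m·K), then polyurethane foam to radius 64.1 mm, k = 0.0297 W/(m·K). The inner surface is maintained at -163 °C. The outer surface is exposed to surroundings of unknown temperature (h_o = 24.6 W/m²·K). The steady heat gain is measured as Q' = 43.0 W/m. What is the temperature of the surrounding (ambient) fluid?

T_out = 17.1 °C

Sum the resistances:
  R'_carbon steel = ln(0.0299/0.0258)/(2πk) = 0.1475/(2π·45.1) = 5.205×10^-4 m·K/W
  R'_polyurethane foam = ln(0.0641/0.0299)/(2πk) = 0.7626/(2π·0.0297) = 4.087 m·K/W
  R'_conv,out = 1/(2πr h) = 1/(2π·0.0641·24.6) = 0.1009 m·K/W
ΣR = 4.188 m·K/W
ΔT = Q'·ΣR = 43.0 × 4.188 = 180.1 K
Heat flows inward, so T_out = T_in + ΔT = -163 + 180.1 = 17.1 °C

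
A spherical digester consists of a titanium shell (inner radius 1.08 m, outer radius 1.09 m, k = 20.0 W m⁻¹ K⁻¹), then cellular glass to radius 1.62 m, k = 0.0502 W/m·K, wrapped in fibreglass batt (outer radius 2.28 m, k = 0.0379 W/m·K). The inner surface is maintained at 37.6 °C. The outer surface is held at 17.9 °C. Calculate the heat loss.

Resistance network (inner→outer):
  R_titanium = (1/1.08 − 1/1.09)/(4πk) = 0.008495/(4π·20.0) = 3.380×10^-5 K/W
  R_cellular glass = (1/1.09 − 1/1.62)/(4πk) = 0.3001/(4π·0.0502) = 0.4758 K/W
  R_fibreglass batt = (1/1.62 − 1/2.28)/(4πk) = 0.1787/(4π·0.0379) = 0.3752 K/W
ΣR = 3.380×10^-5 + 0.4758 + 0.3752 = 0.8510 K/W
Q = ΔT/ΣR = (37.6 °C − 17.9 °C)/0.8510 = 23.1 W

Q = 23.1 W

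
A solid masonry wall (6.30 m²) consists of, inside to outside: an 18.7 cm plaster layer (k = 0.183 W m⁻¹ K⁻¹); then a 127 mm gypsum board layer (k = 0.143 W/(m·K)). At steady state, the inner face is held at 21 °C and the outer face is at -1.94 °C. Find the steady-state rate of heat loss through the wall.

Treat each layer as a resistance in series:
  R_plaster = L/(kA) = 0.187/(0.183·6.30) = 0.1622 K/W
  R_gypsum board = L/(kA) = 0.127/(0.143·6.30) = 0.1410 K/W
ΣR = 0.1622 + 0.1410 = 0.3032 K/W
Q = ΔT/ΣR = (21 °C − -1.94 °C)/0.3032 = 75.7 W

Q = 75.7 W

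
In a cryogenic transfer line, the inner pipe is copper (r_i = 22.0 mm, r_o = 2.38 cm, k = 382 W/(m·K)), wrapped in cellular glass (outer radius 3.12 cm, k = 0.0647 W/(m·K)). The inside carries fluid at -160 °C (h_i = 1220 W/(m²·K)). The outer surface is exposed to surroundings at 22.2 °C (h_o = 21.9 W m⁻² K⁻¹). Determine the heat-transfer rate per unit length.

Q' = 201 W/m

Treat each layer as a resistance in series:
  R'_conv,in = 1/(2πr h) = 1/(2π·0.0220·1220) = 0.005930 m·K/W
  R'_copper = ln(0.0238/0.0220)/(2πk) = 0.07864/(2π·382) = 3.277×10^-5 m·K/W
  R'_cellular glass = ln(0.0312/0.0238)/(2πk) = 0.2707/(2π·0.0647) = 0.6660 m·K/W
  R'_conv,out = 1/(2πr h) = 1/(2π·0.0312·21.9) = 0.2329 m·K/W
ΣR = 0.005930 + 3.277×10^-5 + 0.6660 + 0.2329 = 0.9049 m·K/W
Q' = ΔT/ΣR = (-160 °C − 22.2 °C)/0.9049 = -201 W/m
(Negative Q' ⇒ heat flows inward; heat gain = 201 W/m.)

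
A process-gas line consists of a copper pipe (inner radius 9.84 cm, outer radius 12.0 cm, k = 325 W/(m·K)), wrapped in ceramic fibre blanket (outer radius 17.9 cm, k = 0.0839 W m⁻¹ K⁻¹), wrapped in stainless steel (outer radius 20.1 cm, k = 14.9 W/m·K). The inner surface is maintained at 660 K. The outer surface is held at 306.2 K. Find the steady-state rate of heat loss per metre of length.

Q' = 466 W/m

Series thermal resistances, inner to outer:
  R'_copper = ln(0.120/0.0984)/(2πk) = 0.1985/(2π·325) = 9.718×10^-5 m·K/W
  R'_ceramic fibre blanket = ln(0.179/0.120)/(2πk) = 0.3999/(2π·0.0839) = 0.7586 m·K/W
  R'_stainless steel = ln(0.201/0.179)/(2πk) = 0.1159/(2π·14.9) = 0.001238 m·K/W
ΣR = 9.718×10^-5 + 0.7586 + 0.001238 = 0.7599 m·K/W
Q' = ΔT/ΣR = (660 K − 306.2 K)/0.7599 = 466 W/m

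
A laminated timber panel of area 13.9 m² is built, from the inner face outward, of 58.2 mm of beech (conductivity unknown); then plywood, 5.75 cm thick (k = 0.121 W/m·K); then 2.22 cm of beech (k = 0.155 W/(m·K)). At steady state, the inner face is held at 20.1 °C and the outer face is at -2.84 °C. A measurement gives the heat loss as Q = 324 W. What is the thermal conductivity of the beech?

k = 0.159 W/m·K

ΣR = ΔT/Q = |20.1 − -2.84|/324 = 0.07080 K/W
Known resistances:
  R_plywood = L/(kA) = 0.0575/(0.121·13.9) = 0.03419 K/W
  R_beech = L/(kA) = 0.0222/(0.155·13.9) = 0.01030 K/W
R_beech = ΣR − ΣR_known = 0.07080 − 0.04449 = 0.02631 K/W
L/(kA) = 0.02631 ⇒ k = 0.0582/(0.02631·13.9) = 0.159 W/m·K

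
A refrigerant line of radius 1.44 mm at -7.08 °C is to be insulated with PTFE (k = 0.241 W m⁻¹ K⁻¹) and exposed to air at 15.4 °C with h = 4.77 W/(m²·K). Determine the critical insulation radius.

r_cr = 5.05 cm

For a cylinder, r_cr = k_ins/h = 0.241/4.77 = 0.0505 m = 5.05 cm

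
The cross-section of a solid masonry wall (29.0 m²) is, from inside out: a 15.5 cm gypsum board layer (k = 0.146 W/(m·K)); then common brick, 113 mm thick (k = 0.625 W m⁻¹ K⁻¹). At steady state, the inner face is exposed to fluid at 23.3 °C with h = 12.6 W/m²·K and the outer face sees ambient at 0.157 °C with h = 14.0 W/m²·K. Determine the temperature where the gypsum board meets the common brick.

Resistance network (inner→outer):
  R_conv,in = 1/(hA) = 1/(12.6·29.0) = 0.002737 K/W
  R_gypsum board = L/(kA) = 0.155/(0.146·29.0) = 0.03661 K/W
  R_common brick = L/(kA) = 0.113/(0.625·29.0) = 0.006234 K/W
  R_conv,out = 1/(hA) = 1/(14.0·29.0) = 0.002463 K/W
ΣR = 0.002737 + 0.03661 + 0.006234 + 0.002463 = 0.04804 K/W
Q = ΔT/ΣR = (23.3 °C − 0.157 °C)/0.04804 = 481.7 W
From the inner boundary to the gypsum board/common brick interface, ΣR_partial = 0.03935 K/W.
T_interface = T_in − Q·ΣR_partial = 23.3 °C − (481.7)(0.03935) = 4.35 °C

T = 4.35 °C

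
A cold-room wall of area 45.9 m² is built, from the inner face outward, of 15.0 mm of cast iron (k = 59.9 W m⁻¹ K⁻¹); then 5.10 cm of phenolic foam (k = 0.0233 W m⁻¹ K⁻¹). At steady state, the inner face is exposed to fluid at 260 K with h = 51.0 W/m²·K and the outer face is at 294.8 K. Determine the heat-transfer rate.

Treat each layer as a resistance in series:
  R_conv,in = 1/(hA) = 1/(51.0·45.9) = 4.272×10^-4 K/W
  R_cast iron = L/(kA) = 0.0150/(59.9·45.9) = 5.456×10^-6 K/W
  R_phenolic foam = L/(kA) = 0.0510/(0.0233·45.9) = 0.04769 K/W
ΣR = 4.272×10^-4 + 5.456×10^-6 + 0.04769 = 0.04812 K/W
Q = ΔT/ΣR = (260 K − 294.8 K)/0.04812 = -723 W
(Negative Q ⇒ heat flows inward; heat gain = 723 W.)

Q = 723 W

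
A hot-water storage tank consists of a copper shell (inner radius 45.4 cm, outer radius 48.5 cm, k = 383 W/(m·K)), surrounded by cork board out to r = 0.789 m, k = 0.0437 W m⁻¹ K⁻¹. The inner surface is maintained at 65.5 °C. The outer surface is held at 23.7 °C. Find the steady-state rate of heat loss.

Q = 28.9 W

Series thermal resistances, inner to outer:
  R_copper = (1/0.454 − 1/0.485)/(4πk) = 0.1408/(4π·383) = 2.925×10^-5 K/W
  R_cork board = (1/0.485 − 1/0.789)/(4πk) = 0.7944/(4π·0.0437) = 1.447 K/W
ΣR = 2.925×10^-5 + 1.447 = 1.447 K/W
Q = ΔT/ΣR = (65.5 °C − 23.7 °C)/1.447 = 28.9 W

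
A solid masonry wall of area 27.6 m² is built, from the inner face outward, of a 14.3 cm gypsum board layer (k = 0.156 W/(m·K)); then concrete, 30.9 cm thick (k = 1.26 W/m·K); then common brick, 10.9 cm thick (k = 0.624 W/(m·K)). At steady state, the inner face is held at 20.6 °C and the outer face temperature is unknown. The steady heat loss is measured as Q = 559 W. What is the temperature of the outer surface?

Series resistances:
  R_gypsum board = L/(kA) = 0.143/(0.156·27.6) = 0.03321 K/W
  R_concrete = L/(kA) = 0.309/(1.26·27.6) = 0.008885 K/W
  R_common brick = L/(kA) = 0.109/(0.624·27.6) = 0.006329 K/W
ΣR = 0.04843 K/W
ΔT = Q·ΣR = 559 × 0.04843 = 27.07 K
Heat flows outward, so T_out = T_in − ΔT = 20.6 − 27.07 = -6.47 °C

T_out = -6.47 °C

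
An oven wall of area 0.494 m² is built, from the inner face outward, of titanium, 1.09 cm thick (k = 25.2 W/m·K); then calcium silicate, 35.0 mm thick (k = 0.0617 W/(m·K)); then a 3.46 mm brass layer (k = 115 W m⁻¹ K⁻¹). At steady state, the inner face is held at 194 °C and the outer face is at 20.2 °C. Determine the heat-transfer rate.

Resistance network (inner→outer):
  R_titanium = L/(kA) = 0.0109/(25.2·0.494) = 8.756×10^-4 K/W
  R_calcium silicate = L/(kA) = 0.0350/(0.0617·0.494) = 1.148 K/W
  R_brass = L/(kA) = 0.00346/(115·0.494) = 6.090×10^-5 K/W
ΣR = 8.756×10^-4 + 1.148 + 6.090×10^-5 = 1.149 K/W
Q = ΔT/ΣR = (194 °C − 20.2 °C)/1.149 = 151 W

Q = 151 W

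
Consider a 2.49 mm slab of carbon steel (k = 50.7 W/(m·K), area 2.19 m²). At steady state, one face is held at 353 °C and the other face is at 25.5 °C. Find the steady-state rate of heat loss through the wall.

Q = kA·ΔT/L = 50.7 × 2.19 × |353 °C − 25.5 °C| / 0.00249 = 1.46×10^7 W

Q = 1.46×10^7 W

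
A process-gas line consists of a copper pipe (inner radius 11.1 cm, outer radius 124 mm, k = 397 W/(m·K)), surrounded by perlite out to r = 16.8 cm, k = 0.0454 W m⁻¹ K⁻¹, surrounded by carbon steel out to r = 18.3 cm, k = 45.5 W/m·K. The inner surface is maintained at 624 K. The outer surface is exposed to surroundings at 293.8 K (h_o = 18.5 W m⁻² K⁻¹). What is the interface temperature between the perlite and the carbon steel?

T = 307.8 K

Resistance network (inner→outer):
  R'_copper = ln(0.124/0.111)/(2πk) = 0.1108/(2π·397) = 4.440×10^-5 m·K/W
  R'_perlite = ln(0.168/0.124)/(2πk) = 0.3037/(2π·0.0454) = 1.065 m·K/W
  R'_carbon steel = ln(0.183/0.168)/(2πk) = 0.08552/(2π·45.5) = 2.991×10^-4 m·K/W
  R'_conv,out = 1/(2πr h) = 1/(2π·0.183·18.5) = 0.04701 m·K/W
ΣR = 4.440×10^-5 + 1.065 + 2.991×10^-4 + 0.04701 = 1.112 m·K/W
Q' = ΔT/ΣR = (624 K − 293.8 K)/1.112 = 296.9 W/m
From the inner boundary to the perlite/carbon steel interface, ΣR_partial = 1.065 m·K/W.
T_interface = T_in − Q'·ΣR_partial = 624 K − (296.9)(1.065) = 307.8 K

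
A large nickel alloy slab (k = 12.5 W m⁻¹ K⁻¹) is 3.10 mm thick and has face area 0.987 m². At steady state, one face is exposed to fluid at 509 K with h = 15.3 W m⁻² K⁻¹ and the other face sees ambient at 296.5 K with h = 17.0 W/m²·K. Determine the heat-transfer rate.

Series thermal resistances, inner to outer:
  R_conv,in = 1/(hA) = 1/(15.3·0.987) = 0.06622 K/W
  R_nickel alloy = L/(kA) = 0.00310/(12.5·0.987) = 2.513×10^-4 K/W
  R_conv,out = 1/(hA) = 1/(17.0·0.987) = 0.05960 K/W
ΣR = 0.06622 + 2.513×10^-4 + 0.05960 = 0.1261 K/W
Q = ΔT/ΣR = (509 K − 296.5 K)/0.1261 = 1690 W

Q = 1690 W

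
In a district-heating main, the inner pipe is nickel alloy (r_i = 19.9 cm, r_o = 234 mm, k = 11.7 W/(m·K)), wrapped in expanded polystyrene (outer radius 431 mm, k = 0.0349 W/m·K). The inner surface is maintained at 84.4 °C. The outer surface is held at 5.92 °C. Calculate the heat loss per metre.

Q' = 28.2 W/m

Resistance network (inner→outer):
  R'_nickel alloy = ln(0.234/0.199)/(2πk) = 0.1620/(2π·11.7) = 0.002204 m·K/W
  R'_expanded polystyrene = ln(0.431/0.234)/(2πk) = 0.6108/(2π·0.0349) = 2.785 m·K/W
ΣR = 0.002204 + 2.785 = 2.787 m·K/W
Q' = ΔT/ΣR = (84.4 °C − 5.92 °C)/2.787 = 28.2 W/m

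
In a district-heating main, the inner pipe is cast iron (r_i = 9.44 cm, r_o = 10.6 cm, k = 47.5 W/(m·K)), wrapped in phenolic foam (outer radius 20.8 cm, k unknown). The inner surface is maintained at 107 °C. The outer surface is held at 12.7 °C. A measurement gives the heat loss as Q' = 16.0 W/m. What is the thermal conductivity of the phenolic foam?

ΣR = ΔT/Q' = |107 − 12.7|/16.0 = 5.894 m·K/W
Known resistances:
  R'_cast iron = ln(0.106/0.0944)/(2πk) = 0.1159/(2π·47.5) = 3.883×10^-4 m·K/W
R_phenolic foam = ΣR − ΣR_known = 5.894 − 3.883×10^-4 = 5.894 m·K/W
ln(r₂/r₁)/(2πk) = 5.894 ⇒ k = 0.6741/(2π·5.894) = 0.0182 W/m·K

k = 0.0182 W/m·K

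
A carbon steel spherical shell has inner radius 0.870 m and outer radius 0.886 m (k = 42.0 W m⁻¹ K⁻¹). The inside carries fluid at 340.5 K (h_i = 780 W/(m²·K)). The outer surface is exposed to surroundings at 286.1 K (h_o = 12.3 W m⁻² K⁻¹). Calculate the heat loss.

Q = 6460 W

Resistance network (inner→outer):
  R_conv,in = 1/(4πr²h) = 1/(4π·0.870²·780) = 1.348×10^-4 K/W
  R_carbon steel = (1/0.870 − 1/0.886)/(4πk) = 0.02076/(4π·42.0) = 3.933×10^-5 K/W
  R_conv,out = 1/(4πr²h) = 1/(4π·0.886²·12.3) = 0.008242 K/W
ΣR = 1.348×10^-4 + 3.933×10^-5 + 0.008242 = 0.008416 K/W
Q = ΔT/ΣR = (340.5 K − 286.1 K)/0.008416 = 6460 W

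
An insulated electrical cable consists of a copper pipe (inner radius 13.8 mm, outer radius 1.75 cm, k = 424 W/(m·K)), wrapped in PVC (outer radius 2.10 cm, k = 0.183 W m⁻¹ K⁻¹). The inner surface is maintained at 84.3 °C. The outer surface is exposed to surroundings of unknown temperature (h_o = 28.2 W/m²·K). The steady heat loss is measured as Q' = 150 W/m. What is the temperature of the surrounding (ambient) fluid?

Sum the resistances:
  R'_copper = ln(0.0175/0.0138)/(2πk) = 0.2375/(2π·424) = 8.916×10^-5 m·K/W
  R'_PVC = ln(0.0210/0.0175)/(2πk) = 0.1823/(2π·0.183) = 0.1586 m·K/W
  R'_conv,out = 1/(2πr h) = 1/(2π·0.0210·28.2) = 0.2688 m·K/W
ΣR = 0.4274 m·K/W
ΔT = Q'·ΣR = 150 × 0.4274 = 64.11 K
Heat flows outward, so T_out = T_in − ΔT = 84.3 − 64.11 = 20.2 °C

T_out = 20.2 °C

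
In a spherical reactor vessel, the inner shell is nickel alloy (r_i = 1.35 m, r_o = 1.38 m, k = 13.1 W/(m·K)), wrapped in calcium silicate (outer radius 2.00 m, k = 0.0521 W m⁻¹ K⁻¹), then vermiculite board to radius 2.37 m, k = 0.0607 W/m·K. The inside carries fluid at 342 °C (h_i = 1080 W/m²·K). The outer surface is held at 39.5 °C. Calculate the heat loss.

Resistance network (inner→outer):
  R_conv,in = 1/(4πr²h) = 1/(4π·1.35²·1080) = 4.043×10^-5 K/W
  R_nickel alloy = (1/1.35 − 1/1.38)/(4πk) = 0.01610/(4π·13.1) = 9.782×10^-5 K/W
  R_calcium silicate = (1/1.38 − 1/2.00)/(4πk) = 0.2246/(4π·0.0521) = 0.3431 K/W
  R_vermiculite board = (1/2.00 − 1/2.37)/(4πk) = 0.07806/(4π·0.0607) = 0.1023 K/W
ΣR = 4.043×10^-5 + 9.782×10^-5 + 0.3431 + 0.1023 = 0.4455 K/W
Q = ΔT/ΣR = (342 °C − 39.5 °C)/0.4455 = 679 W

Q = 679 W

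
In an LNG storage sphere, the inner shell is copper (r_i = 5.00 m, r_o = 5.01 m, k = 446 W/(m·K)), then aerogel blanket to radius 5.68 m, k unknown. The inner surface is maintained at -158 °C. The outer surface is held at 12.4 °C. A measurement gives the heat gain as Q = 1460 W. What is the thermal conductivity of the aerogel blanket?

k = 0.0161 W/m·K

ΣR = ΔT/Q = |-158 − 12.4|/1460 = 0.1167 K/W
Known resistances:
  R_copper = (1/5.00 − 1/5.01)/(4πk) = 3.992×10^-4/(4π·446) = 7.123×10^-8 K/W
R_aerogel blanket = ΣR − ΣR_known = 0.1167 − 7.123×10^-8 = 0.1167 K/W
(1/r₁−1/r₂)/(4πk) = 0.1167 ⇒ k = 0.02354/(4π·0.1167) = 0.0161 W/m·K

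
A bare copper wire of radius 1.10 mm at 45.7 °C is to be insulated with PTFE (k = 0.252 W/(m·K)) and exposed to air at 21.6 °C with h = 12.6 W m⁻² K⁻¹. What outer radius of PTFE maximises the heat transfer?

For a cylinder, r_cr = k_ins/h = 0.252/12.6 = 0.0200 m = 2.00 cm

r_cr = 2.00 cm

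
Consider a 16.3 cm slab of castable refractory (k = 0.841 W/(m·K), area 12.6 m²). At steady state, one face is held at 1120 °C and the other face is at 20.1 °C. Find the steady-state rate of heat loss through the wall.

Q = kA·ΔT/L = 0.841 × 12.6 × |1120 °C − 20.1 °C| / 0.163 = 71500 W

Q = 71.5 kW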